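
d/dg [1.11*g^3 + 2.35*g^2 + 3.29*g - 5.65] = 3.33*g^2 + 4.7*g + 3.29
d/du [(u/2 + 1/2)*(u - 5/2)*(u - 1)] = 3*u^2/2 - 5*u/2 - 1/2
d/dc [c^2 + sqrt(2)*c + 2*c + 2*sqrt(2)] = 2*c + sqrt(2) + 2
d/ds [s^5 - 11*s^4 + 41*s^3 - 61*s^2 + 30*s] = 5*s^4 - 44*s^3 + 123*s^2 - 122*s + 30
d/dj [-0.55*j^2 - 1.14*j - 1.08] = -1.1*j - 1.14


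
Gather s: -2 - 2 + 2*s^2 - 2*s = 2*s^2 - 2*s - 4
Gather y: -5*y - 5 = -5*y - 5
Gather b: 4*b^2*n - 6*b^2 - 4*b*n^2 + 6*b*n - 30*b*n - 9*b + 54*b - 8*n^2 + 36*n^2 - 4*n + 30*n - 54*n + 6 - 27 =b^2*(4*n - 6) + b*(-4*n^2 - 24*n + 45) + 28*n^2 - 28*n - 21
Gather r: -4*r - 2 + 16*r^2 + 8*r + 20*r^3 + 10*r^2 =20*r^3 + 26*r^2 + 4*r - 2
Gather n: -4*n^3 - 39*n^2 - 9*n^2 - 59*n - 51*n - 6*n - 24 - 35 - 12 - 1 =-4*n^3 - 48*n^2 - 116*n - 72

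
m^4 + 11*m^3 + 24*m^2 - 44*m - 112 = (m - 2)*(m + 2)*(m + 4)*(m + 7)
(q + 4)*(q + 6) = q^2 + 10*q + 24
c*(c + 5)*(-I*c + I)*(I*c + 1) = c^4 + 4*c^3 - I*c^3 - 5*c^2 - 4*I*c^2 + 5*I*c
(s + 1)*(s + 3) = s^2 + 4*s + 3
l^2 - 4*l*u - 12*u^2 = (l - 6*u)*(l + 2*u)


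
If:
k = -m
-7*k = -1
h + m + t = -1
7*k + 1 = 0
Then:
No Solution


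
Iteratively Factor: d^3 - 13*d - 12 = (d + 1)*(d^2 - d - 12) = (d - 4)*(d + 1)*(d + 3)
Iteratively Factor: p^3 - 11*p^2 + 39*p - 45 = (p - 3)*(p^2 - 8*p + 15) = (p - 5)*(p - 3)*(p - 3)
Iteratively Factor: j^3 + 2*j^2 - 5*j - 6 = (j + 1)*(j^2 + j - 6) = (j + 1)*(j + 3)*(j - 2)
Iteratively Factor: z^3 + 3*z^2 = (z + 3)*(z^2) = z*(z + 3)*(z)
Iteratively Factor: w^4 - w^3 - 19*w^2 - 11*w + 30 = (w + 2)*(w^3 - 3*w^2 - 13*w + 15) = (w + 2)*(w + 3)*(w^2 - 6*w + 5) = (w - 1)*(w + 2)*(w + 3)*(w - 5)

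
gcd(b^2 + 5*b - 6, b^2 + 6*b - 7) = b - 1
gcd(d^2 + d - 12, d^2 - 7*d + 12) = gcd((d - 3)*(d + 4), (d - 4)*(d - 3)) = d - 3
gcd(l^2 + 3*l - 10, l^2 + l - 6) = l - 2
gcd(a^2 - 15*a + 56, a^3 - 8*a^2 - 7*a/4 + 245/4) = a - 7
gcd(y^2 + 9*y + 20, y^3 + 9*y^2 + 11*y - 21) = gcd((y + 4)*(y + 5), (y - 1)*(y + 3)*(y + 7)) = 1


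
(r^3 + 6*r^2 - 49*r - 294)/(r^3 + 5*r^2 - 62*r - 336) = (r - 7)/(r - 8)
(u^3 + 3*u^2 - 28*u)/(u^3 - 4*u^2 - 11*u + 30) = u*(u^2 + 3*u - 28)/(u^3 - 4*u^2 - 11*u + 30)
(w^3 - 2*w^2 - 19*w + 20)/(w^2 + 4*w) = w - 6 + 5/w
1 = 1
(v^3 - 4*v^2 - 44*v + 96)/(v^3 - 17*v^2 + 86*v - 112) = (v + 6)/(v - 7)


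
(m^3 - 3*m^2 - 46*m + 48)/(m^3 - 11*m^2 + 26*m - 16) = (m + 6)/(m - 2)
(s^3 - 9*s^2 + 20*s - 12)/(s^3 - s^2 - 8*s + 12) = (s^2 - 7*s + 6)/(s^2 + s - 6)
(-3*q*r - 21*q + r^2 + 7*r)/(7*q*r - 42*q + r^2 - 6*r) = (-3*q*r - 21*q + r^2 + 7*r)/(7*q*r - 42*q + r^2 - 6*r)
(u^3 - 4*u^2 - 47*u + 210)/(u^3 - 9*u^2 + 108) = (u^2 + 2*u - 35)/(u^2 - 3*u - 18)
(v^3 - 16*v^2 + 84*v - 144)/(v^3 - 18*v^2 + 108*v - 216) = (v - 4)/(v - 6)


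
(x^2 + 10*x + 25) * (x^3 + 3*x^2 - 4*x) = x^5 + 13*x^4 + 51*x^3 + 35*x^2 - 100*x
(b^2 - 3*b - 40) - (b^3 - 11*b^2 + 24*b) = -b^3 + 12*b^2 - 27*b - 40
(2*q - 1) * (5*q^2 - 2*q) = 10*q^3 - 9*q^2 + 2*q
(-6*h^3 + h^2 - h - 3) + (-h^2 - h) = -6*h^3 - 2*h - 3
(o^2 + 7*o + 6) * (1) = o^2 + 7*o + 6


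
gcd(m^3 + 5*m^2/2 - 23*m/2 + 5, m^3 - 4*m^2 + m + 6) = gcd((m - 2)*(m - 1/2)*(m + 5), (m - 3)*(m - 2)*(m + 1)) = m - 2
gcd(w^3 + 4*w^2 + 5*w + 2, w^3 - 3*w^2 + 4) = w + 1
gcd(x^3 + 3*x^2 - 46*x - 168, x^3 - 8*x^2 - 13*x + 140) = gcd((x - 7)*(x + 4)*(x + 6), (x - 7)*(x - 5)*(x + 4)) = x^2 - 3*x - 28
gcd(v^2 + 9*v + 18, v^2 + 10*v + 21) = v + 3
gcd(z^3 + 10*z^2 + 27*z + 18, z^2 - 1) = z + 1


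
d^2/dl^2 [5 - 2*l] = 0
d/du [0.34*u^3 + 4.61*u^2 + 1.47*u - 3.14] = 1.02*u^2 + 9.22*u + 1.47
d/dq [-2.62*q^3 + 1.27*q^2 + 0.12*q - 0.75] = -7.86*q^2 + 2.54*q + 0.12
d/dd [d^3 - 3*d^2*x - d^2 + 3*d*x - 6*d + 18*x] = 3*d^2 - 6*d*x - 2*d + 3*x - 6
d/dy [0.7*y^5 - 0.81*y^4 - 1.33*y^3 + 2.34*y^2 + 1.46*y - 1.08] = 3.5*y^4 - 3.24*y^3 - 3.99*y^2 + 4.68*y + 1.46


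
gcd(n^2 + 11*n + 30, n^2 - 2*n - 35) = n + 5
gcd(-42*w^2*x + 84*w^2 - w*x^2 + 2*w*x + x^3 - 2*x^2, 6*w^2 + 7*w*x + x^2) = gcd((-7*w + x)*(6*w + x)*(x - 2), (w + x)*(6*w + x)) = 6*w + x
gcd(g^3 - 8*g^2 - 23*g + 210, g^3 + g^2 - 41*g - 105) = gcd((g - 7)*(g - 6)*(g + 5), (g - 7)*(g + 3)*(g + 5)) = g^2 - 2*g - 35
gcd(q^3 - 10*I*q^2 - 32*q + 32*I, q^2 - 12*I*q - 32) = q - 4*I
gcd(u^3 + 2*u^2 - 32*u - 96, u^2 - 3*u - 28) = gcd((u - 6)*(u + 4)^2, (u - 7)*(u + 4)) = u + 4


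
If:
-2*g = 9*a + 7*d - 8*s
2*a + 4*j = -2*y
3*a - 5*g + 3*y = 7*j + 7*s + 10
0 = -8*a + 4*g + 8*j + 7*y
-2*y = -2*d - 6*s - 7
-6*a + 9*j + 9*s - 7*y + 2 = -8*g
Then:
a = -26571/6829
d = 20427/6829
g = -54987/6829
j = 59539/13658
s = -51531/13658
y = -32968/6829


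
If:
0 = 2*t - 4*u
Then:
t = 2*u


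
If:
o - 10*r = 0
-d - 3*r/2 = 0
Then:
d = -3*r/2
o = 10*r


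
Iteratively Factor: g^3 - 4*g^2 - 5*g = (g)*(g^2 - 4*g - 5) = g*(g - 5)*(g + 1)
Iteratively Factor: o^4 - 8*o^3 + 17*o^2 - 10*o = (o - 2)*(o^3 - 6*o^2 + 5*o) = (o - 2)*(o - 1)*(o^2 - 5*o) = o*(o - 2)*(o - 1)*(o - 5)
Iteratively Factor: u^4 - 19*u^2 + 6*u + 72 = (u - 3)*(u^3 + 3*u^2 - 10*u - 24) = (u - 3)*(u + 4)*(u^2 - u - 6) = (u - 3)^2*(u + 4)*(u + 2)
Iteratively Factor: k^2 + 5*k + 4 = (k + 1)*(k + 4)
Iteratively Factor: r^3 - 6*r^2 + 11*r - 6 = (r - 2)*(r^2 - 4*r + 3) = (r - 2)*(r - 1)*(r - 3)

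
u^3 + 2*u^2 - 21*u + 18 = (u - 3)*(u - 1)*(u + 6)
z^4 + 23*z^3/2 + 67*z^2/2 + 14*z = z*(z + 1/2)*(z + 4)*(z + 7)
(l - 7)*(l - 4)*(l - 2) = l^3 - 13*l^2 + 50*l - 56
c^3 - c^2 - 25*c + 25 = (c - 5)*(c - 1)*(c + 5)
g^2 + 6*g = g*(g + 6)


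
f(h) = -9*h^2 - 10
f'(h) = -18*h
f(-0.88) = -16.97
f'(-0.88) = 15.84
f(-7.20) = -476.56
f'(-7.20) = 129.60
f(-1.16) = -22.11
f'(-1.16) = 20.88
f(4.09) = -160.55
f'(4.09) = -73.62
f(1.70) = -36.01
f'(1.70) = -30.60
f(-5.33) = -265.68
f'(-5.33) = 95.94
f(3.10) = -96.49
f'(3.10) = -55.80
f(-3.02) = -92.08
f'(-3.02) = 54.36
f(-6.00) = -334.00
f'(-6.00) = 108.00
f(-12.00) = -1306.00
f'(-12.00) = 216.00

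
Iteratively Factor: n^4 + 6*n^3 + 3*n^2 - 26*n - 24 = (n - 2)*(n^3 + 8*n^2 + 19*n + 12) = (n - 2)*(n + 4)*(n^2 + 4*n + 3) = (n - 2)*(n + 1)*(n + 4)*(n + 3)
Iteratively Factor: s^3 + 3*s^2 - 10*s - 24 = (s - 3)*(s^2 + 6*s + 8) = (s - 3)*(s + 4)*(s + 2)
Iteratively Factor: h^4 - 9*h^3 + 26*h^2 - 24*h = (h)*(h^3 - 9*h^2 + 26*h - 24) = h*(h - 2)*(h^2 - 7*h + 12) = h*(h - 4)*(h - 2)*(h - 3)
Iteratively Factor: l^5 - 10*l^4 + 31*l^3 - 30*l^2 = (l - 5)*(l^4 - 5*l^3 + 6*l^2) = (l - 5)*(l - 3)*(l^3 - 2*l^2) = l*(l - 5)*(l - 3)*(l^2 - 2*l) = l*(l - 5)*(l - 3)*(l - 2)*(l)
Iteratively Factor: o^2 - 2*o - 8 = (o + 2)*(o - 4)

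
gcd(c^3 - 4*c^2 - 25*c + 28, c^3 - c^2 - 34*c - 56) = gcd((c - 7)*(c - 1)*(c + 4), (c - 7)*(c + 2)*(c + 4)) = c^2 - 3*c - 28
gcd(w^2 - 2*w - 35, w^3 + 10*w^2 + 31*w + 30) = w + 5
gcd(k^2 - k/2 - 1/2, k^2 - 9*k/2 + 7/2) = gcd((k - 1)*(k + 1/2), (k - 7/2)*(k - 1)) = k - 1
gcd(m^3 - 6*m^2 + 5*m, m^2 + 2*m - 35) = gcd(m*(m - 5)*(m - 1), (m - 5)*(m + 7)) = m - 5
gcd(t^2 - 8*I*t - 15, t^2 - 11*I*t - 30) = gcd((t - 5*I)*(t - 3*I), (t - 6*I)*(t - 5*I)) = t - 5*I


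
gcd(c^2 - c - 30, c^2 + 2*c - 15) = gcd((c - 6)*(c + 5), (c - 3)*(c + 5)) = c + 5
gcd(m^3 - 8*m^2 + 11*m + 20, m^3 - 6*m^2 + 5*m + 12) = m^2 - 3*m - 4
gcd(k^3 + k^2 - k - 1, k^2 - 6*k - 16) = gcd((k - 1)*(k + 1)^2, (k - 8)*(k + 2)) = 1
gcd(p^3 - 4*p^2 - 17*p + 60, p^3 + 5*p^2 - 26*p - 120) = p^2 - p - 20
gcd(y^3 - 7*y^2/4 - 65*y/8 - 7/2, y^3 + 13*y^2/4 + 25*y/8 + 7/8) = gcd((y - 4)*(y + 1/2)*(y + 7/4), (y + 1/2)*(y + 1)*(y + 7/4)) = y^2 + 9*y/4 + 7/8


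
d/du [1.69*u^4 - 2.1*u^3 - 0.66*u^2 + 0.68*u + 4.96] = 6.76*u^3 - 6.3*u^2 - 1.32*u + 0.68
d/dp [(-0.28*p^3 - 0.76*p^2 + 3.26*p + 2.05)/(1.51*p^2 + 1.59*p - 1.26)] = (-0.4228*p^4 - 0.8904*p^3 - 5.0726*p^2 - 4.2758*p - 7.3671)/(2.2801*p^4 + 4.8018*p^3 - 1.2771*p^2 - 4.0068*p + 1.5876)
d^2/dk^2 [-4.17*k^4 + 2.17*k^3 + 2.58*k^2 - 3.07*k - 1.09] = -50.04*k^2 + 13.02*k + 5.16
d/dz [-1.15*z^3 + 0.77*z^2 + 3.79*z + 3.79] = -3.45*z^2 + 1.54*z + 3.79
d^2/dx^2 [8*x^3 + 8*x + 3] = 48*x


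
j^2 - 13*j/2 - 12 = (j - 8)*(j + 3/2)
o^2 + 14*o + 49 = (o + 7)^2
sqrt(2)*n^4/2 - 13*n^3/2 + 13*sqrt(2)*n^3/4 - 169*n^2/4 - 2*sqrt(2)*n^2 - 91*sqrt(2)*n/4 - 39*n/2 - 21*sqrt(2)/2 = (n + 1/2)*(n + 6)*(n - 7*sqrt(2))*(sqrt(2)*n/2 + 1/2)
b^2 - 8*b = b*(b - 8)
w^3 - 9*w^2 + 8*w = w*(w - 8)*(w - 1)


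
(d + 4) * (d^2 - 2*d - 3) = d^3 + 2*d^2 - 11*d - 12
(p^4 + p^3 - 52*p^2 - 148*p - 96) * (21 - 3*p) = -3*p^5 + 18*p^4 + 177*p^3 - 648*p^2 - 2820*p - 2016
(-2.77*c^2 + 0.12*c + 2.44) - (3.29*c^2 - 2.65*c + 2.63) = -6.06*c^2 + 2.77*c - 0.19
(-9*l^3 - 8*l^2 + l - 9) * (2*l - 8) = -18*l^4 + 56*l^3 + 66*l^2 - 26*l + 72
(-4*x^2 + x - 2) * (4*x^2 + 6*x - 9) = -16*x^4 - 20*x^3 + 34*x^2 - 21*x + 18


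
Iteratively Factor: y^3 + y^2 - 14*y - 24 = (y + 2)*(y^2 - y - 12) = (y + 2)*(y + 3)*(y - 4)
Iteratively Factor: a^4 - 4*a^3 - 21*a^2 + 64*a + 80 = (a + 1)*(a^3 - 5*a^2 - 16*a + 80) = (a + 1)*(a + 4)*(a^2 - 9*a + 20) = (a - 4)*(a + 1)*(a + 4)*(a - 5)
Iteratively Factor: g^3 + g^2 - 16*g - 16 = (g + 1)*(g^2 - 16) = (g - 4)*(g + 1)*(g + 4)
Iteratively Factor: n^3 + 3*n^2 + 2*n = (n)*(n^2 + 3*n + 2) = n*(n + 2)*(n + 1)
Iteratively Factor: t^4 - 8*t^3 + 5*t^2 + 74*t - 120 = (t - 5)*(t^3 - 3*t^2 - 10*t + 24) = (t - 5)*(t - 2)*(t^2 - t - 12) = (t - 5)*(t - 2)*(t + 3)*(t - 4)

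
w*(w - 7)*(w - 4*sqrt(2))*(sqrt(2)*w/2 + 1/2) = sqrt(2)*w^4/2 - 7*sqrt(2)*w^3/2 - 7*w^3/2 - 2*sqrt(2)*w^2 + 49*w^2/2 + 14*sqrt(2)*w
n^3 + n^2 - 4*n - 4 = (n - 2)*(n + 1)*(n + 2)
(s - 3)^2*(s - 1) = s^3 - 7*s^2 + 15*s - 9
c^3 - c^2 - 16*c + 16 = (c - 4)*(c - 1)*(c + 4)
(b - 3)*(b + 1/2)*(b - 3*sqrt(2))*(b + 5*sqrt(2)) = b^4 - 5*b^3/2 + 2*sqrt(2)*b^3 - 63*b^2/2 - 5*sqrt(2)*b^2 - 3*sqrt(2)*b + 75*b + 45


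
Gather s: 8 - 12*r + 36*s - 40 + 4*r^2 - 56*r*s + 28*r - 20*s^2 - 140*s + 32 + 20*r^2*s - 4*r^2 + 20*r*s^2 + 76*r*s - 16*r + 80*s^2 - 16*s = s^2*(20*r + 60) + s*(20*r^2 + 20*r - 120)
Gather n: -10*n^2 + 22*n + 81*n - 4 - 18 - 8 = -10*n^2 + 103*n - 30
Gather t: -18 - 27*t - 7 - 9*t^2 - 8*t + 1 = -9*t^2 - 35*t - 24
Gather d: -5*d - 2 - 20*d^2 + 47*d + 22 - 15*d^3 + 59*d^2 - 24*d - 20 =-15*d^3 + 39*d^2 + 18*d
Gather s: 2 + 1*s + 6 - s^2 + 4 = -s^2 + s + 12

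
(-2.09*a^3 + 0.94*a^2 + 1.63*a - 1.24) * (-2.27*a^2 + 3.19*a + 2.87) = 4.7443*a^5 - 8.8009*a^4 - 6.6998*a^3 + 10.7123*a^2 + 0.7225*a - 3.5588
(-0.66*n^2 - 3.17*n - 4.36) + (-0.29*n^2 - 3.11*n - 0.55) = -0.95*n^2 - 6.28*n - 4.91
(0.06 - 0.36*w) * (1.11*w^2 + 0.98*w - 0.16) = -0.3996*w^3 - 0.2862*w^2 + 0.1164*w - 0.0096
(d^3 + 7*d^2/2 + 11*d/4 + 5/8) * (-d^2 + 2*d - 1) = -d^5 - 3*d^4/2 + 13*d^3/4 + 11*d^2/8 - 3*d/2 - 5/8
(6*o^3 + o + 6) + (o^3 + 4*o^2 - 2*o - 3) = 7*o^3 + 4*o^2 - o + 3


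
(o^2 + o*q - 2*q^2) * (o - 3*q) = o^3 - 2*o^2*q - 5*o*q^2 + 6*q^3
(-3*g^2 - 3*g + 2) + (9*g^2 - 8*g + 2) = 6*g^2 - 11*g + 4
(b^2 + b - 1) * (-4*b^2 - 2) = -4*b^4 - 4*b^3 + 2*b^2 - 2*b + 2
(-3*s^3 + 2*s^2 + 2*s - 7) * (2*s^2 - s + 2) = -6*s^5 + 7*s^4 - 4*s^3 - 12*s^2 + 11*s - 14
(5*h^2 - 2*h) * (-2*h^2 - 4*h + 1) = -10*h^4 - 16*h^3 + 13*h^2 - 2*h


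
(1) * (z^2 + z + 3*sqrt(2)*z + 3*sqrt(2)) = z^2 + z + 3*sqrt(2)*z + 3*sqrt(2)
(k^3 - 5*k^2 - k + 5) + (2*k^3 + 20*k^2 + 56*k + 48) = 3*k^3 + 15*k^2 + 55*k + 53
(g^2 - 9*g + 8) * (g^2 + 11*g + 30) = g^4 + 2*g^3 - 61*g^2 - 182*g + 240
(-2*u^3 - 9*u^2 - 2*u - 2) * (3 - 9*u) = 18*u^4 + 75*u^3 - 9*u^2 + 12*u - 6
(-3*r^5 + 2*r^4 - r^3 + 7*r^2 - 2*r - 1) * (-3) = 9*r^5 - 6*r^4 + 3*r^3 - 21*r^2 + 6*r + 3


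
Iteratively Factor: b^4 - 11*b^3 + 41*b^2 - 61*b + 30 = (b - 5)*(b^3 - 6*b^2 + 11*b - 6) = (b - 5)*(b - 3)*(b^2 - 3*b + 2) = (b - 5)*(b - 3)*(b - 1)*(b - 2)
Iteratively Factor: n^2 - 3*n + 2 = (n - 2)*(n - 1)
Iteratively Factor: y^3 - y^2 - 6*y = (y + 2)*(y^2 - 3*y) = y*(y + 2)*(y - 3)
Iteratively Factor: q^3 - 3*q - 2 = (q + 1)*(q^2 - q - 2) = (q + 1)^2*(q - 2)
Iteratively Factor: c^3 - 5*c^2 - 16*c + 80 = (c + 4)*(c^2 - 9*c + 20) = (c - 4)*(c + 4)*(c - 5)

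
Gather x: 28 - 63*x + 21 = 49 - 63*x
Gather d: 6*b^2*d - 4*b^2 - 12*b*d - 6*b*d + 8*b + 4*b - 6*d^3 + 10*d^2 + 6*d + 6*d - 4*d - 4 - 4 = -4*b^2 + 12*b - 6*d^3 + 10*d^2 + d*(6*b^2 - 18*b + 8) - 8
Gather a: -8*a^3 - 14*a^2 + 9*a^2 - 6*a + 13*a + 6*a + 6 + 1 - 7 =-8*a^3 - 5*a^2 + 13*a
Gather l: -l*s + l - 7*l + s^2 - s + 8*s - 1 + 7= l*(-s - 6) + s^2 + 7*s + 6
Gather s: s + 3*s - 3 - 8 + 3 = 4*s - 8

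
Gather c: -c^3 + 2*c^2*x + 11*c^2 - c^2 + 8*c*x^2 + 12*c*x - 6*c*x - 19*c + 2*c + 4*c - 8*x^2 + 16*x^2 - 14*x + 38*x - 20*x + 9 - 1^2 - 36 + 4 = -c^3 + c^2*(2*x + 10) + c*(8*x^2 + 6*x - 13) + 8*x^2 + 4*x - 24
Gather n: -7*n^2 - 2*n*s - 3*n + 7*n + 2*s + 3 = -7*n^2 + n*(4 - 2*s) + 2*s + 3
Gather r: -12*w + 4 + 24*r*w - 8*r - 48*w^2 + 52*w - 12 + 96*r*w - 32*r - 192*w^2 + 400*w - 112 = r*(120*w - 40) - 240*w^2 + 440*w - 120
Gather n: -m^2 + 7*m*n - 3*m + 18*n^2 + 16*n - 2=-m^2 - 3*m + 18*n^2 + n*(7*m + 16) - 2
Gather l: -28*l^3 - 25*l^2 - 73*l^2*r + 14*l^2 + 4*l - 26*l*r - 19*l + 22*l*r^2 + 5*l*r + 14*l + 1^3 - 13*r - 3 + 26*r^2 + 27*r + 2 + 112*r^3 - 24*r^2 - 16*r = -28*l^3 + l^2*(-73*r - 11) + l*(22*r^2 - 21*r - 1) + 112*r^3 + 2*r^2 - 2*r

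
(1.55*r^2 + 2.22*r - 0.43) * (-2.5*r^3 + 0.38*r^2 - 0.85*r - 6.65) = -3.875*r^5 - 4.961*r^4 + 0.6011*r^3 - 12.3579*r^2 - 14.3975*r + 2.8595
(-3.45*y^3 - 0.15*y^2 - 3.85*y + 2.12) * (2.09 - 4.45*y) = 15.3525*y^4 - 6.543*y^3 + 16.819*y^2 - 17.4805*y + 4.4308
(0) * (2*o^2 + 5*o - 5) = 0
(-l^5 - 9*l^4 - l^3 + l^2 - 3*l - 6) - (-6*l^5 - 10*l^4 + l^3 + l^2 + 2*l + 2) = 5*l^5 + l^4 - 2*l^3 - 5*l - 8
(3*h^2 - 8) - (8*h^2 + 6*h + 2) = -5*h^2 - 6*h - 10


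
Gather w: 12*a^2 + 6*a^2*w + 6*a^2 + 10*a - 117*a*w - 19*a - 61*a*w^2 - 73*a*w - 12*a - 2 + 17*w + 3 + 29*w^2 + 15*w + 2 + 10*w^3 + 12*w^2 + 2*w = 18*a^2 - 21*a + 10*w^3 + w^2*(41 - 61*a) + w*(6*a^2 - 190*a + 34) + 3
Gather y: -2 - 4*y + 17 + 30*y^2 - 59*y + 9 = 30*y^2 - 63*y + 24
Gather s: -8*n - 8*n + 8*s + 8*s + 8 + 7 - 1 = -16*n + 16*s + 14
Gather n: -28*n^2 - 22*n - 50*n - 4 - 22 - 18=-28*n^2 - 72*n - 44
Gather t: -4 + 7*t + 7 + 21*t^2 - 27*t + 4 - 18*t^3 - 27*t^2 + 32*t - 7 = -18*t^3 - 6*t^2 + 12*t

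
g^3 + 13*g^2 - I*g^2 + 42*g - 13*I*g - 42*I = (g + 6)*(g + 7)*(g - I)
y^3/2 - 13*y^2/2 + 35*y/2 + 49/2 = (y/2 + 1/2)*(y - 7)^2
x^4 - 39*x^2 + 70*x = x*(x - 5)*(x - 2)*(x + 7)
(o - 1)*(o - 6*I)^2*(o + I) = o^4 - o^3 - 11*I*o^3 - 24*o^2 + 11*I*o^2 + 24*o - 36*I*o + 36*I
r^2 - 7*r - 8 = (r - 8)*(r + 1)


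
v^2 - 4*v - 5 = (v - 5)*(v + 1)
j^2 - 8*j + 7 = (j - 7)*(j - 1)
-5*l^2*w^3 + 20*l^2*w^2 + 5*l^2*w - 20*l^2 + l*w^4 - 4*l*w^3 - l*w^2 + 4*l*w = (-5*l + w)*(w - 4)*(w - 1)*(l*w + l)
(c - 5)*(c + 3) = c^2 - 2*c - 15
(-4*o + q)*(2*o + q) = -8*o^2 - 2*o*q + q^2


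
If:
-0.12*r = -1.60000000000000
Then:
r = 13.33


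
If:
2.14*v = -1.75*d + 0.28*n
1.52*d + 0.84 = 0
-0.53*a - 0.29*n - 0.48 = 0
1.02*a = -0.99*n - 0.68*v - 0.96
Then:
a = -0.54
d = -0.55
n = -0.66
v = 0.37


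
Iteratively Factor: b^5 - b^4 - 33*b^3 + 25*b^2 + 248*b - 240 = (b - 3)*(b^4 + 2*b^3 - 27*b^2 - 56*b + 80) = (b - 3)*(b - 1)*(b^3 + 3*b^2 - 24*b - 80) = (b - 5)*(b - 3)*(b - 1)*(b^2 + 8*b + 16) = (b - 5)*(b - 3)*(b - 1)*(b + 4)*(b + 4)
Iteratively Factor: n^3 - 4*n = (n + 2)*(n^2 - 2*n) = (n - 2)*(n + 2)*(n)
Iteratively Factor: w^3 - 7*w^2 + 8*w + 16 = (w - 4)*(w^2 - 3*w - 4) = (w - 4)*(w + 1)*(w - 4)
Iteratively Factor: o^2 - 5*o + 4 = (o - 4)*(o - 1)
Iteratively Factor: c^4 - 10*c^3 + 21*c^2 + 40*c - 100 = (c - 2)*(c^3 - 8*c^2 + 5*c + 50) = (c - 5)*(c - 2)*(c^2 - 3*c - 10) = (c - 5)*(c - 2)*(c + 2)*(c - 5)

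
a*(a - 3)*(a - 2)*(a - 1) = a^4 - 6*a^3 + 11*a^2 - 6*a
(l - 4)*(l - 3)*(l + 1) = l^3 - 6*l^2 + 5*l + 12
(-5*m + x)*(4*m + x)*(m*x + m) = -20*m^3*x - 20*m^3 - m^2*x^2 - m^2*x + m*x^3 + m*x^2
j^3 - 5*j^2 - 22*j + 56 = (j - 7)*(j - 2)*(j + 4)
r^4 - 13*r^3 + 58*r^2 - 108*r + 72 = (r - 6)*(r - 3)*(r - 2)^2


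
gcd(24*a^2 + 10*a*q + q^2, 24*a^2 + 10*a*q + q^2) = 24*a^2 + 10*a*q + q^2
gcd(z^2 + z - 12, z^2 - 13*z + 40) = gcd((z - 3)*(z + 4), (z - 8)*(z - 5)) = 1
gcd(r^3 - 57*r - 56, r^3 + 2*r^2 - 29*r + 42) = r + 7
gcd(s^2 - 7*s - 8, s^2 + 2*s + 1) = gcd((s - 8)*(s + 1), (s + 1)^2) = s + 1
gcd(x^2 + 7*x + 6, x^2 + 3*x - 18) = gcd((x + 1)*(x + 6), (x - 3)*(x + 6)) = x + 6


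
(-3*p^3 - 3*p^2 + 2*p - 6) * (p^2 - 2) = -3*p^5 - 3*p^4 + 8*p^3 - 4*p + 12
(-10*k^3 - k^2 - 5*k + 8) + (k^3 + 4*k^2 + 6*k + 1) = -9*k^3 + 3*k^2 + k + 9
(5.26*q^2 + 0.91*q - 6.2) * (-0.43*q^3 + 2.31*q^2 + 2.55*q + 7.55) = -2.2618*q^5 + 11.7593*q^4 + 18.1811*q^3 + 27.7115*q^2 - 8.9395*q - 46.81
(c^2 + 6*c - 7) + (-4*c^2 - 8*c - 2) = -3*c^2 - 2*c - 9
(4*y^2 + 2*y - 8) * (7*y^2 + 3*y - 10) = 28*y^4 + 26*y^3 - 90*y^2 - 44*y + 80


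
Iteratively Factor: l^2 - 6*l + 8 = (l - 2)*(l - 4)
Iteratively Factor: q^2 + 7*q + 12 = (q + 3)*(q + 4)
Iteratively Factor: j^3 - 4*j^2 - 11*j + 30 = (j + 3)*(j^2 - 7*j + 10) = (j - 5)*(j + 3)*(j - 2)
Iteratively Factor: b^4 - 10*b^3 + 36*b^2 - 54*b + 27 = (b - 1)*(b^3 - 9*b^2 + 27*b - 27) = (b - 3)*(b - 1)*(b^2 - 6*b + 9) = (b - 3)^2*(b - 1)*(b - 3)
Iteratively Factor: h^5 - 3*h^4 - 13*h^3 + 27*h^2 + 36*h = (h + 3)*(h^4 - 6*h^3 + 5*h^2 + 12*h) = (h - 3)*(h + 3)*(h^3 - 3*h^2 - 4*h) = (h - 4)*(h - 3)*(h + 3)*(h^2 + h) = (h - 4)*(h - 3)*(h + 1)*(h + 3)*(h)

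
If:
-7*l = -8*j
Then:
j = 7*l/8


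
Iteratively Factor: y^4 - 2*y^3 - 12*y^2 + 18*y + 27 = (y - 3)*(y^3 + y^2 - 9*y - 9) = (y - 3)*(y + 3)*(y^2 - 2*y - 3) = (y - 3)^2*(y + 3)*(y + 1)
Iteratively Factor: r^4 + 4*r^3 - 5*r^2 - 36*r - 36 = (r + 2)*(r^3 + 2*r^2 - 9*r - 18) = (r + 2)^2*(r^2 - 9) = (r - 3)*(r + 2)^2*(r + 3)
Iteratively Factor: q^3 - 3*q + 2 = (q - 1)*(q^2 + q - 2) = (q - 1)*(q + 2)*(q - 1)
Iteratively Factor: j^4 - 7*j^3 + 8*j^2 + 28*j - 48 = (j - 2)*(j^3 - 5*j^2 - 2*j + 24) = (j - 3)*(j - 2)*(j^2 - 2*j - 8) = (j - 4)*(j - 3)*(j - 2)*(j + 2)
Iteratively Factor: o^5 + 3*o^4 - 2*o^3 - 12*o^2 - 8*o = (o + 2)*(o^4 + o^3 - 4*o^2 - 4*o) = (o + 2)^2*(o^3 - o^2 - 2*o) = o*(o + 2)^2*(o^2 - o - 2) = o*(o + 1)*(o + 2)^2*(o - 2)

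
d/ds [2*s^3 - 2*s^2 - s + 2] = 6*s^2 - 4*s - 1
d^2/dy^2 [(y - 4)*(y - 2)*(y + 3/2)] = 6*y - 9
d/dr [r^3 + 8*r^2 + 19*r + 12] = 3*r^2 + 16*r + 19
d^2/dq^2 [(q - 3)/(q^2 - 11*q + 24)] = 2/(q^3 - 24*q^2 + 192*q - 512)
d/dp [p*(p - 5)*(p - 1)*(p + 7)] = 4*p^3 + 3*p^2 - 74*p + 35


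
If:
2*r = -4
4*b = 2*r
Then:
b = -1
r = -2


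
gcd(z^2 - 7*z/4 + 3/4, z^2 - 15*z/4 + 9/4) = z - 3/4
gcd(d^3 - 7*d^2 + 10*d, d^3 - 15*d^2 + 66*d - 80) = d^2 - 7*d + 10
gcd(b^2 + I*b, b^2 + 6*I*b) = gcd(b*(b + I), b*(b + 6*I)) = b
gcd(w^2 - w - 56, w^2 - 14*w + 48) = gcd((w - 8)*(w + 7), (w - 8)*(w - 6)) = w - 8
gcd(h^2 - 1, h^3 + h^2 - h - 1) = h^2 - 1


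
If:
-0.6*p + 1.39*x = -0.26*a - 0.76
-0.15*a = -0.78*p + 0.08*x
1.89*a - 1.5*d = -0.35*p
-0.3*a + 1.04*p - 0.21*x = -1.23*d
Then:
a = -0.03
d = -0.05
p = -0.06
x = -0.57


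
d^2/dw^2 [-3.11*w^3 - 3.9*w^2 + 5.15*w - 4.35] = -18.66*w - 7.8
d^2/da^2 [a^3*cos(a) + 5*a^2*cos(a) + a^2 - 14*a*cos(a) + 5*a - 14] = -a^3*cos(a) - 6*a^2*sin(a) - 5*a^2*cos(a) + 20*sqrt(2)*a*cos(a + pi/4) + 28*sin(a) + 10*cos(a) + 2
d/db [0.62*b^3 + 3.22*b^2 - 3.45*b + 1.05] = 1.86*b^2 + 6.44*b - 3.45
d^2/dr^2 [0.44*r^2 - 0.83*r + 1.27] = 0.880000000000000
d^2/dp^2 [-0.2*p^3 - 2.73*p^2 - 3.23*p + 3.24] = -1.2*p - 5.46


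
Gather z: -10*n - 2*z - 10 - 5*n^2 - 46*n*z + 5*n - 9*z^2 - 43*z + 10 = -5*n^2 - 5*n - 9*z^2 + z*(-46*n - 45)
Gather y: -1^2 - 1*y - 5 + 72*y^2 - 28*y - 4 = 72*y^2 - 29*y - 10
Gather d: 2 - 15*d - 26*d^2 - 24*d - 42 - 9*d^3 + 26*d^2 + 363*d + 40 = -9*d^3 + 324*d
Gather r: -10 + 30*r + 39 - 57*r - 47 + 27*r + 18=0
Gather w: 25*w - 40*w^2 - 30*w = -40*w^2 - 5*w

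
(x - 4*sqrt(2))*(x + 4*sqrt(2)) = x^2 - 32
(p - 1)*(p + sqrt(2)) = p^2 - p + sqrt(2)*p - sqrt(2)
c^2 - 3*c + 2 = (c - 2)*(c - 1)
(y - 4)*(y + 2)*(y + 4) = y^3 + 2*y^2 - 16*y - 32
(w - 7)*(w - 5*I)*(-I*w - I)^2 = -w^4 + 5*w^3 + 5*I*w^3 + 13*w^2 - 25*I*w^2 + 7*w - 65*I*w - 35*I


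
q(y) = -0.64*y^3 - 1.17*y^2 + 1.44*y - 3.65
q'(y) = -1.92*y^2 - 2.34*y + 1.44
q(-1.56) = -6.31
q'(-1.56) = 0.42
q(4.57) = -82.59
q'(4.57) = -49.35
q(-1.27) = -6.05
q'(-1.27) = 1.32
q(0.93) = -3.84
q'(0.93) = -2.40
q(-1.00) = -5.62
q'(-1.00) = 1.86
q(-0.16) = -3.91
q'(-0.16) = 1.77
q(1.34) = -5.36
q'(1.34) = -5.14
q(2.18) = -12.70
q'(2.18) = -12.79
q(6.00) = -175.37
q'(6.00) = -81.72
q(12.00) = -1260.77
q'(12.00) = -303.12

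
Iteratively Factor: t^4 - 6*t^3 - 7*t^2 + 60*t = (t - 4)*(t^3 - 2*t^2 - 15*t) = (t - 4)*(t + 3)*(t^2 - 5*t) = t*(t - 4)*(t + 3)*(t - 5)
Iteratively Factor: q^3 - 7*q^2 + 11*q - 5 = (q - 5)*(q^2 - 2*q + 1) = (q - 5)*(q - 1)*(q - 1)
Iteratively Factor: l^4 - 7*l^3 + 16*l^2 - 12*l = (l - 3)*(l^3 - 4*l^2 + 4*l) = l*(l - 3)*(l^2 - 4*l + 4) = l*(l - 3)*(l - 2)*(l - 2)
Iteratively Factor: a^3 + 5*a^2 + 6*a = (a + 2)*(a^2 + 3*a) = a*(a + 2)*(a + 3)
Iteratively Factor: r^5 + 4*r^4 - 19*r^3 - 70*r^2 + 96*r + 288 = (r + 4)*(r^4 - 19*r^2 + 6*r + 72) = (r - 3)*(r + 4)*(r^3 + 3*r^2 - 10*r - 24) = (r - 3)*(r + 2)*(r + 4)*(r^2 + r - 12) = (r - 3)^2*(r + 2)*(r + 4)*(r + 4)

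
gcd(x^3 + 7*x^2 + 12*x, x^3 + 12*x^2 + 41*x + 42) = x + 3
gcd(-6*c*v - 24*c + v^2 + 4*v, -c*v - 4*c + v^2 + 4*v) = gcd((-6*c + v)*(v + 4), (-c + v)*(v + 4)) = v + 4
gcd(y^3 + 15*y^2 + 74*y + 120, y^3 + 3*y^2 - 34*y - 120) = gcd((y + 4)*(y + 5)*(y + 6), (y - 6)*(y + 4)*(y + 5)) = y^2 + 9*y + 20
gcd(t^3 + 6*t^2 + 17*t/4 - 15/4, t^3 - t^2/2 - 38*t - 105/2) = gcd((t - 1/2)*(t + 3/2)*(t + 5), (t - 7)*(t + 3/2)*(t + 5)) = t^2 + 13*t/2 + 15/2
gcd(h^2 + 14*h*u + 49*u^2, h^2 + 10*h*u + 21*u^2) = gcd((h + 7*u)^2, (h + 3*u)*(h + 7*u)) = h + 7*u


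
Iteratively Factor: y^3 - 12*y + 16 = (y - 2)*(y^2 + 2*y - 8) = (y - 2)^2*(y + 4)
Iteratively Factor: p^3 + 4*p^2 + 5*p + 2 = (p + 2)*(p^2 + 2*p + 1) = (p + 1)*(p + 2)*(p + 1)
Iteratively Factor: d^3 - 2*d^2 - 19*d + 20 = (d + 4)*(d^2 - 6*d + 5) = (d - 5)*(d + 4)*(d - 1)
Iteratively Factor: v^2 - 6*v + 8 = (v - 2)*(v - 4)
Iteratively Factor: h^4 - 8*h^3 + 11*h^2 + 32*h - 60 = (h - 3)*(h^3 - 5*h^2 - 4*h + 20) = (h - 3)*(h - 2)*(h^2 - 3*h - 10) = (h - 3)*(h - 2)*(h + 2)*(h - 5)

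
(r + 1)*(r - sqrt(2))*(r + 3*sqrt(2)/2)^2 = r^4 + r^3 + 2*sqrt(2)*r^3 - 3*r^2/2 + 2*sqrt(2)*r^2 - 9*sqrt(2)*r/2 - 3*r/2 - 9*sqrt(2)/2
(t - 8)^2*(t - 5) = t^3 - 21*t^2 + 144*t - 320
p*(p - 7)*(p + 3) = p^3 - 4*p^2 - 21*p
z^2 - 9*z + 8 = (z - 8)*(z - 1)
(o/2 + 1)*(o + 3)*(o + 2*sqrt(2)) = o^3/2 + sqrt(2)*o^2 + 5*o^2/2 + 3*o + 5*sqrt(2)*o + 6*sqrt(2)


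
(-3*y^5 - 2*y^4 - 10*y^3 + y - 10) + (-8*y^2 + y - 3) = -3*y^5 - 2*y^4 - 10*y^3 - 8*y^2 + 2*y - 13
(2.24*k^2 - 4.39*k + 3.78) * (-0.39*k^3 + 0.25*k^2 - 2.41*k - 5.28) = -0.8736*k^5 + 2.2721*k^4 - 7.9701*k^3 - 0.302300000000001*k^2 + 14.0694*k - 19.9584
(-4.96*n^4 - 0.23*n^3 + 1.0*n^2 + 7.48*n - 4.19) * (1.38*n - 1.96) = -6.8448*n^5 + 9.4042*n^4 + 1.8308*n^3 + 8.3624*n^2 - 20.443*n + 8.2124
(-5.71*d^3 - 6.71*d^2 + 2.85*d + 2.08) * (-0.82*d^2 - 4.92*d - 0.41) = 4.6822*d^5 + 33.5954*d^4 + 33.0173*d^3 - 12.9765*d^2 - 11.4021*d - 0.8528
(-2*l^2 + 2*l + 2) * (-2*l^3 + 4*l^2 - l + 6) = 4*l^5 - 12*l^4 + 6*l^3 - 6*l^2 + 10*l + 12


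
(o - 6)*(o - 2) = o^2 - 8*o + 12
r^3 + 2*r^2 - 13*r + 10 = (r - 2)*(r - 1)*(r + 5)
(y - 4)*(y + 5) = y^2 + y - 20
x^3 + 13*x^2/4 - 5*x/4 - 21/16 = (x - 3/4)*(x + 1/2)*(x + 7/2)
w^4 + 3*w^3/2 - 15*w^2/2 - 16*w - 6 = (w - 3)*(w + 1/2)*(w + 2)^2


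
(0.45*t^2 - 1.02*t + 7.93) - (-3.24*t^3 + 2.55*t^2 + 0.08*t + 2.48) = 3.24*t^3 - 2.1*t^2 - 1.1*t + 5.45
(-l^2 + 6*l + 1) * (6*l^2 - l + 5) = -6*l^4 + 37*l^3 - 5*l^2 + 29*l + 5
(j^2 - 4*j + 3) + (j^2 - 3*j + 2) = 2*j^2 - 7*j + 5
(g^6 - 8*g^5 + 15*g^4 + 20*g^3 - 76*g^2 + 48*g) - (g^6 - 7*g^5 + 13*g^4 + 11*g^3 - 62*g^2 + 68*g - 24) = -g^5 + 2*g^4 + 9*g^3 - 14*g^2 - 20*g + 24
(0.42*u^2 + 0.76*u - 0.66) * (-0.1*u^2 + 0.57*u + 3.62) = -0.042*u^4 + 0.1634*u^3 + 2.0196*u^2 + 2.375*u - 2.3892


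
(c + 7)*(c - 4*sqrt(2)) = c^2 - 4*sqrt(2)*c + 7*c - 28*sqrt(2)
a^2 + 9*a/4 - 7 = (a - 7/4)*(a + 4)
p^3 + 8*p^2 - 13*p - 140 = (p - 4)*(p + 5)*(p + 7)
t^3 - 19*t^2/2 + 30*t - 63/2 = (t - 7/2)*(t - 3)^2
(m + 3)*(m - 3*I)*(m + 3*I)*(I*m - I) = I*m^4 + 2*I*m^3 + 6*I*m^2 + 18*I*m - 27*I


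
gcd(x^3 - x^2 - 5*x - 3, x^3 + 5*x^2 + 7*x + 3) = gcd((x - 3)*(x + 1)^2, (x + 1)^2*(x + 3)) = x^2 + 2*x + 1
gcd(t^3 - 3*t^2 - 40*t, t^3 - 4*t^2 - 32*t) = t^2 - 8*t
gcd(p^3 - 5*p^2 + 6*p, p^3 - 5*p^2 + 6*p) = p^3 - 5*p^2 + 6*p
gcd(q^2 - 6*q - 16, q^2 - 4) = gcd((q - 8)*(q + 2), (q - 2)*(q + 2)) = q + 2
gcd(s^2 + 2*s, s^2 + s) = s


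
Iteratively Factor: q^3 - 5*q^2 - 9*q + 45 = (q + 3)*(q^2 - 8*q + 15) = (q - 3)*(q + 3)*(q - 5)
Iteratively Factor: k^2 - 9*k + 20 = (k - 5)*(k - 4)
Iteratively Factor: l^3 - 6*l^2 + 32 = (l - 4)*(l^2 - 2*l - 8) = (l - 4)^2*(l + 2)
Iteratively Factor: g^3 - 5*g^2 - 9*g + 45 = (g - 5)*(g^2 - 9) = (g - 5)*(g - 3)*(g + 3)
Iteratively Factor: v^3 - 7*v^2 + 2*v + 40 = (v - 5)*(v^2 - 2*v - 8) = (v - 5)*(v + 2)*(v - 4)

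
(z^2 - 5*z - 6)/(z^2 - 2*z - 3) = (z - 6)/(z - 3)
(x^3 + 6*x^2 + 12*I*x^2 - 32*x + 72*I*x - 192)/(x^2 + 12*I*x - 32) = x + 6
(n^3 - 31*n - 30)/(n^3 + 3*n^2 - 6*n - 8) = (n^2 - n - 30)/(n^2 + 2*n - 8)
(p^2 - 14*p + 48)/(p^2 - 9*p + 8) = (p - 6)/(p - 1)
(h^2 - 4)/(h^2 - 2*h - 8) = (h - 2)/(h - 4)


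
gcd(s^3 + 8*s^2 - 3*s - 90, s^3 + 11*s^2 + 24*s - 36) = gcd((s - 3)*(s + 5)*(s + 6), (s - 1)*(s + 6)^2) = s + 6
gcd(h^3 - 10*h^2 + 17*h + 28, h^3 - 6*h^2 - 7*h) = h^2 - 6*h - 7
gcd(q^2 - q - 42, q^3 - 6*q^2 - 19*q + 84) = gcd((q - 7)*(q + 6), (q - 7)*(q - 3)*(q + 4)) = q - 7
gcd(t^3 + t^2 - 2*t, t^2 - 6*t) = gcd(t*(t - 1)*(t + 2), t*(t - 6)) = t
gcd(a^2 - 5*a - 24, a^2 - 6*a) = 1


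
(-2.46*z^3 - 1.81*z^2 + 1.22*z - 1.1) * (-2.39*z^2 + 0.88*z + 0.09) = 5.8794*z^5 + 2.1611*z^4 - 4.73*z^3 + 3.5397*z^2 - 0.8582*z - 0.099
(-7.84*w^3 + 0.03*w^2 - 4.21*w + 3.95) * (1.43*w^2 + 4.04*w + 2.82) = -11.2112*w^5 - 31.6307*w^4 - 28.0079*w^3 - 11.2753*w^2 + 4.0858*w + 11.139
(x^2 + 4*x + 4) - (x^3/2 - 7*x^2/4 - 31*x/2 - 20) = -x^3/2 + 11*x^2/4 + 39*x/2 + 24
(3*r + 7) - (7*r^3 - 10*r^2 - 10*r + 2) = -7*r^3 + 10*r^2 + 13*r + 5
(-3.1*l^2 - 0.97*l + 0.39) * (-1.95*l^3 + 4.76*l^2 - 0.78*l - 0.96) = 6.045*l^5 - 12.8645*l^4 - 2.9597*l^3 + 5.589*l^2 + 0.627*l - 0.3744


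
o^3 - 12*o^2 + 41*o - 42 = (o - 7)*(o - 3)*(o - 2)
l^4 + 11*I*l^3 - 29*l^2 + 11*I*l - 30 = (l - I)*(l + I)*(l + 5*I)*(l + 6*I)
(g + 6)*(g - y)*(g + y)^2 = g^4 + g^3*y + 6*g^3 - g^2*y^2 + 6*g^2*y - g*y^3 - 6*g*y^2 - 6*y^3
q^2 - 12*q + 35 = (q - 7)*(q - 5)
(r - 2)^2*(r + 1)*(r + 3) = r^4 - 9*r^2 + 4*r + 12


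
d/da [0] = 0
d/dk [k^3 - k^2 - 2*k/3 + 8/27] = 3*k^2 - 2*k - 2/3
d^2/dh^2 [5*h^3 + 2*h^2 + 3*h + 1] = 30*h + 4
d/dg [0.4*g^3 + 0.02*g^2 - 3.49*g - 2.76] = 1.2*g^2 + 0.04*g - 3.49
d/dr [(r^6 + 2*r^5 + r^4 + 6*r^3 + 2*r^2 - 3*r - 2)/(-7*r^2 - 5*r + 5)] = (-28*r^7 - 67*r^6 - 24*r^5 - 7*r^4 - 40*r^3 + 59*r^2 - 8*r - 25)/(49*r^4 + 70*r^3 - 45*r^2 - 50*r + 25)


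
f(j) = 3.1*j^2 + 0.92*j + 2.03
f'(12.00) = 75.32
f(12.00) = 459.47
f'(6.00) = 38.12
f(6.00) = 119.15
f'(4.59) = 29.38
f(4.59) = 71.56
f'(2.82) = 18.40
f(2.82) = 29.28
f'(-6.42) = -38.88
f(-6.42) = 123.89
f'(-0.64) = -3.05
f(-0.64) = 2.71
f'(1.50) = 10.22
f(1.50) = 10.38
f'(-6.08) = -36.78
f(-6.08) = 111.03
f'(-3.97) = -23.69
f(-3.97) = 47.24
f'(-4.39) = -26.30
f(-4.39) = 57.73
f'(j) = 6.2*j + 0.92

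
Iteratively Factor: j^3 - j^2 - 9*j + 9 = (j - 3)*(j^2 + 2*j - 3) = (j - 3)*(j - 1)*(j + 3)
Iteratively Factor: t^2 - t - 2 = (t - 2)*(t + 1)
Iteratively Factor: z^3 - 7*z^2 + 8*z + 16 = (z - 4)*(z^2 - 3*z - 4) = (z - 4)^2*(z + 1)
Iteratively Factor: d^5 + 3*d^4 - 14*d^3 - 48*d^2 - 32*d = (d + 4)*(d^4 - d^3 - 10*d^2 - 8*d) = (d - 4)*(d + 4)*(d^3 + 3*d^2 + 2*d) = (d - 4)*(d + 2)*(d + 4)*(d^2 + d) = (d - 4)*(d + 1)*(d + 2)*(d + 4)*(d)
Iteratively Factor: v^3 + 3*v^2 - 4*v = (v - 1)*(v^2 + 4*v) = (v - 1)*(v + 4)*(v)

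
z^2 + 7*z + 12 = (z + 3)*(z + 4)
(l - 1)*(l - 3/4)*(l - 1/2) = l^3 - 9*l^2/4 + 13*l/8 - 3/8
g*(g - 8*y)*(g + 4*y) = g^3 - 4*g^2*y - 32*g*y^2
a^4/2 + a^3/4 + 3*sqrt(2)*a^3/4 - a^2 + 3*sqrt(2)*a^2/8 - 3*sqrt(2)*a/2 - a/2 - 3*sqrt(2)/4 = (a/2 + sqrt(2)/2)*(a + 1/2)*(a - sqrt(2))*(a + 3*sqrt(2)/2)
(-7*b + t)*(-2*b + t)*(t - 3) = 14*b^2*t - 42*b^2 - 9*b*t^2 + 27*b*t + t^3 - 3*t^2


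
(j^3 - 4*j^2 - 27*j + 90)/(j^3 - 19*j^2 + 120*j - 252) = (j^2 + 2*j - 15)/(j^2 - 13*j + 42)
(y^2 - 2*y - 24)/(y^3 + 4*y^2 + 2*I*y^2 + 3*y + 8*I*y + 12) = (y - 6)/(y^2 + 2*I*y + 3)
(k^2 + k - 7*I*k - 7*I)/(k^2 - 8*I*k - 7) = (k + 1)/(k - I)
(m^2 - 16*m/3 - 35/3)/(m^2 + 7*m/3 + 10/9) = 3*(m - 7)/(3*m + 2)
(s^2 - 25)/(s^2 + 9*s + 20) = (s - 5)/(s + 4)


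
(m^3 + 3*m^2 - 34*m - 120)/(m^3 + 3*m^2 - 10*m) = (m^2 - 2*m - 24)/(m*(m - 2))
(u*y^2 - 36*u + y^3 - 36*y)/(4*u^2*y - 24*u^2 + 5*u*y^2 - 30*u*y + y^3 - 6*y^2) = (y + 6)/(4*u + y)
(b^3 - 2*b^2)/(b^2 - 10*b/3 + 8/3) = 3*b^2/(3*b - 4)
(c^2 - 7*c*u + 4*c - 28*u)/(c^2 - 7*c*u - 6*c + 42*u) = (c + 4)/(c - 6)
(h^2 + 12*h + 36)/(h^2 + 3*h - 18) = (h + 6)/(h - 3)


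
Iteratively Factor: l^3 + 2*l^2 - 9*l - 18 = (l + 2)*(l^2 - 9) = (l + 2)*(l + 3)*(l - 3)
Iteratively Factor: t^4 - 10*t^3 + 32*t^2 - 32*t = (t - 4)*(t^3 - 6*t^2 + 8*t) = (t - 4)^2*(t^2 - 2*t) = (t - 4)^2*(t - 2)*(t)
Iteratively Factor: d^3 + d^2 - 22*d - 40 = (d + 4)*(d^2 - 3*d - 10) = (d - 5)*(d + 4)*(d + 2)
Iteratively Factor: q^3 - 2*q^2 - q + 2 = (q - 2)*(q^2 - 1) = (q - 2)*(q - 1)*(q + 1)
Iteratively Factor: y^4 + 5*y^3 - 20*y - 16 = (y + 4)*(y^3 + y^2 - 4*y - 4) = (y - 2)*(y + 4)*(y^2 + 3*y + 2) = (y - 2)*(y + 2)*(y + 4)*(y + 1)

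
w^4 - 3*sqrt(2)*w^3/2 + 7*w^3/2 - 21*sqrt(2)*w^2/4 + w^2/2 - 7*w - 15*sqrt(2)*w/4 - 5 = (w + 1)*(w + 5/2)*(w - 2*sqrt(2))*(w + sqrt(2)/2)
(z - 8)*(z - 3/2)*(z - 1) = z^3 - 21*z^2/2 + 43*z/2 - 12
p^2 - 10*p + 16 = (p - 8)*(p - 2)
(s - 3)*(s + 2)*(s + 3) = s^3 + 2*s^2 - 9*s - 18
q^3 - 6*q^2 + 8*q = q*(q - 4)*(q - 2)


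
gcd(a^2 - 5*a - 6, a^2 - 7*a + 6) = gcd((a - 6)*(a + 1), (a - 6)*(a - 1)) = a - 6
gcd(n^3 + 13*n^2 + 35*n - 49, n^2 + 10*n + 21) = n + 7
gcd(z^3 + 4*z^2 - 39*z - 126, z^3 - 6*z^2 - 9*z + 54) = z^2 - 3*z - 18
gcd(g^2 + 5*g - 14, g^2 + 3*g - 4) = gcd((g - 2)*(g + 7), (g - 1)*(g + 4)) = 1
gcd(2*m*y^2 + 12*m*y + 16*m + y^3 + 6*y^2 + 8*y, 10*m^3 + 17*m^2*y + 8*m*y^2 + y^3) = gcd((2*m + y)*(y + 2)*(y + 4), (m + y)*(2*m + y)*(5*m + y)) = 2*m + y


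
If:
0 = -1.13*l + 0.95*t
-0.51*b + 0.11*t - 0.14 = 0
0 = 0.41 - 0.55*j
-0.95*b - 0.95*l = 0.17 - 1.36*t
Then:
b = -0.33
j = 0.75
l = -0.21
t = -0.25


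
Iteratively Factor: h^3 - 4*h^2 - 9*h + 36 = (h + 3)*(h^2 - 7*h + 12) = (h - 4)*(h + 3)*(h - 3)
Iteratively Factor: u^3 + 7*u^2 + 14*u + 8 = (u + 4)*(u^2 + 3*u + 2) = (u + 2)*(u + 4)*(u + 1)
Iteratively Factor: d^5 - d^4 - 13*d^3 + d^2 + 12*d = (d)*(d^4 - d^3 - 13*d^2 + d + 12) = d*(d + 3)*(d^3 - 4*d^2 - d + 4) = d*(d + 1)*(d + 3)*(d^2 - 5*d + 4) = d*(d - 4)*(d + 1)*(d + 3)*(d - 1)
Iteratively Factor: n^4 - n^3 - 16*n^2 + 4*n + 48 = (n - 4)*(n^3 + 3*n^2 - 4*n - 12) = (n - 4)*(n - 2)*(n^2 + 5*n + 6) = (n - 4)*(n - 2)*(n + 3)*(n + 2)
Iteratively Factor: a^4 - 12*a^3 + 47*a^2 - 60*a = (a - 4)*(a^3 - 8*a^2 + 15*a) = a*(a - 4)*(a^2 - 8*a + 15) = a*(a - 5)*(a - 4)*(a - 3)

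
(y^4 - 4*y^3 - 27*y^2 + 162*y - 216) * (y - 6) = y^5 - 10*y^4 - 3*y^3 + 324*y^2 - 1188*y + 1296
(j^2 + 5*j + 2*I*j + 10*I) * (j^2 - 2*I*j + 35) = j^4 + 5*j^3 + 39*j^2 + 195*j + 70*I*j + 350*I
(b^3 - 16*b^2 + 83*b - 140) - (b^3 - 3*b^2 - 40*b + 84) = -13*b^2 + 123*b - 224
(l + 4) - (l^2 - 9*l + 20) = -l^2 + 10*l - 16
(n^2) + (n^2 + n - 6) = 2*n^2 + n - 6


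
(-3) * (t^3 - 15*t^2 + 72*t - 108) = -3*t^3 + 45*t^2 - 216*t + 324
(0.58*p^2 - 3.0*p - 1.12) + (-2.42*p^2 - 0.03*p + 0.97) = -1.84*p^2 - 3.03*p - 0.15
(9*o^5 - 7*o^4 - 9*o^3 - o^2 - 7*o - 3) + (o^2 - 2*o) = 9*o^5 - 7*o^4 - 9*o^3 - 9*o - 3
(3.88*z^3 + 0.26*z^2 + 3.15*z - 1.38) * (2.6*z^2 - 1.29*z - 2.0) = 10.088*z^5 - 4.3292*z^4 + 0.0945999999999997*z^3 - 8.1715*z^2 - 4.5198*z + 2.76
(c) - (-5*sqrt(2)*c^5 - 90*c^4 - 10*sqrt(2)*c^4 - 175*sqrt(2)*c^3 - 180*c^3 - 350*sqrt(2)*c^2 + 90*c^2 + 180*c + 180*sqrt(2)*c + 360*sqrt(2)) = 5*sqrt(2)*c^5 + 10*sqrt(2)*c^4 + 90*c^4 + 180*c^3 + 175*sqrt(2)*c^3 - 90*c^2 + 350*sqrt(2)*c^2 - 180*sqrt(2)*c - 179*c - 360*sqrt(2)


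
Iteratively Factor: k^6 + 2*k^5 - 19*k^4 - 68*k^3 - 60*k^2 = (k + 2)*(k^5 - 19*k^3 - 30*k^2) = k*(k + 2)*(k^4 - 19*k^2 - 30*k) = k*(k + 2)*(k + 3)*(k^3 - 3*k^2 - 10*k) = k*(k + 2)^2*(k + 3)*(k^2 - 5*k) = k^2*(k + 2)^2*(k + 3)*(k - 5)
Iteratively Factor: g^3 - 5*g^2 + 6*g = (g)*(g^2 - 5*g + 6) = g*(g - 3)*(g - 2)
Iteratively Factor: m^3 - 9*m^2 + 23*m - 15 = (m - 3)*(m^2 - 6*m + 5) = (m - 5)*(m - 3)*(m - 1)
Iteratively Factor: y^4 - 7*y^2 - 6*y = (y - 3)*(y^3 + 3*y^2 + 2*y) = y*(y - 3)*(y^2 + 3*y + 2) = y*(y - 3)*(y + 1)*(y + 2)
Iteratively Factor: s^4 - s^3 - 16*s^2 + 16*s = (s - 4)*(s^3 + 3*s^2 - 4*s) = s*(s - 4)*(s^2 + 3*s - 4) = s*(s - 4)*(s - 1)*(s + 4)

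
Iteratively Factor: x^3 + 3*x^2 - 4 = (x - 1)*(x^2 + 4*x + 4) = (x - 1)*(x + 2)*(x + 2)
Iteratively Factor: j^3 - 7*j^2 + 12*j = (j - 4)*(j^2 - 3*j) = (j - 4)*(j - 3)*(j)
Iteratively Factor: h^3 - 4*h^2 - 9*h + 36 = (h - 3)*(h^2 - h - 12) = (h - 4)*(h - 3)*(h + 3)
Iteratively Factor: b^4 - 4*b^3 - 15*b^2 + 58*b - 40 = (b - 1)*(b^3 - 3*b^2 - 18*b + 40) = (b - 1)*(b + 4)*(b^2 - 7*b + 10) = (b - 2)*(b - 1)*(b + 4)*(b - 5)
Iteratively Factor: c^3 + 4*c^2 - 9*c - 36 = (c - 3)*(c^2 + 7*c + 12) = (c - 3)*(c + 4)*(c + 3)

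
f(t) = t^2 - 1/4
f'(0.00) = 0.00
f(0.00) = -0.25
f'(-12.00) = -24.00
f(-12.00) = 143.75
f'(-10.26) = -20.52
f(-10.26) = 105.02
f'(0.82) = 1.64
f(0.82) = 0.42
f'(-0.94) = -1.88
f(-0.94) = 0.63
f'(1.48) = 2.96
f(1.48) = 1.94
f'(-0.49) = -0.98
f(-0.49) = -0.01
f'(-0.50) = -1.00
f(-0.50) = 0.00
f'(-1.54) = -3.08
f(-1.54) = 2.12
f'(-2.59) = -5.18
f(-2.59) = 6.46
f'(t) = 2*t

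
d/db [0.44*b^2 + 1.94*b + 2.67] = 0.88*b + 1.94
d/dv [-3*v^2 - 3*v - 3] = -6*v - 3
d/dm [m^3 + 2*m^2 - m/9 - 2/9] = 3*m^2 + 4*m - 1/9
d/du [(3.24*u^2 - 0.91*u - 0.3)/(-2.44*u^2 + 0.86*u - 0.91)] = (0.566000000000001*u^2 - 7.3608*u + 1.0861)/(5.9536*u^4 - 4.1968*u^3 + 5.1804*u^2 - 1.5652*u + 0.8281)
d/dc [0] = 0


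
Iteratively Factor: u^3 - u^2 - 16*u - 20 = (u + 2)*(u^2 - 3*u - 10) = (u - 5)*(u + 2)*(u + 2)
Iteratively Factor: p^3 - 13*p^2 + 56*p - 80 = (p - 4)*(p^2 - 9*p + 20) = (p - 4)^2*(p - 5)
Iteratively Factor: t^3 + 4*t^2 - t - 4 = (t + 1)*(t^2 + 3*t - 4) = (t - 1)*(t + 1)*(t + 4)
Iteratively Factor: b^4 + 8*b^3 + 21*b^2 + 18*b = (b + 2)*(b^3 + 6*b^2 + 9*b) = b*(b + 2)*(b^2 + 6*b + 9) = b*(b + 2)*(b + 3)*(b + 3)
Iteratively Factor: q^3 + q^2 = (q)*(q^2 + q) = q*(q + 1)*(q)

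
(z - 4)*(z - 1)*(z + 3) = z^3 - 2*z^2 - 11*z + 12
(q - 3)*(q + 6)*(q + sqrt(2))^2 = q^4 + 2*sqrt(2)*q^3 + 3*q^3 - 16*q^2 + 6*sqrt(2)*q^2 - 36*sqrt(2)*q + 6*q - 36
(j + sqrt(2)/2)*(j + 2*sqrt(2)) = j^2 + 5*sqrt(2)*j/2 + 2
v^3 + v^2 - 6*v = v*(v - 2)*(v + 3)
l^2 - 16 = (l - 4)*(l + 4)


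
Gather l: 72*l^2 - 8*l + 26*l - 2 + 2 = 72*l^2 + 18*l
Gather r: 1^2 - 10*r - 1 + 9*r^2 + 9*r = 9*r^2 - r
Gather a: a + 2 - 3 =a - 1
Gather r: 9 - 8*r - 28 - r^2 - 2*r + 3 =-r^2 - 10*r - 16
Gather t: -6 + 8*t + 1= 8*t - 5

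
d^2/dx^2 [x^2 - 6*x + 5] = 2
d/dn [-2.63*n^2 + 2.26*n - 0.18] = 2.26 - 5.26*n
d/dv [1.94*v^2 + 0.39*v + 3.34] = 3.88*v + 0.39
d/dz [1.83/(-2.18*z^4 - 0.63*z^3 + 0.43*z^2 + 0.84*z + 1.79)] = (15.9576*z^3 + 3.4587*z^2 - 1.5738*z - 1.5372)/(-2.18*z^4 - 0.63*z^3 + 0.43*z^2 + 0.84*z + 1.79)^2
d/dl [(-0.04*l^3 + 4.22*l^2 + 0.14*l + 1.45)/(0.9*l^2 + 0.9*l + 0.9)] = (-0.0444444444444444*l^4 - 0.0888888888888903*l^3 + 4.4*l^2 + 6.15555555555555*l - 1.45555555555556)/(1.0*l^4 + 2.0*l^3 + 3.0*l^2 + 2.0*l + 1.0)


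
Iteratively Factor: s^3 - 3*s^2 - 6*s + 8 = (s + 2)*(s^2 - 5*s + 4) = (s - 4)*(s + 2)*(s - 1)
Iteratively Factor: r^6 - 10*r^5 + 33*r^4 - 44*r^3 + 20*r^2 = (r - 2)*(r^5 - 8*r^4 + 17*r^3 - 10*r^2) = (r - 5)*(r - 2)*(r^4 - 3*r^3 + 2*r^2) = r*(r - 5)*(r - 2)*(r^3 - 3*r^2 + 2*r) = r^2*(r - 5)*(r - 2)*(r^2 - 3*r + 2) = r^2*(r - 5)*(r - 2)^2*(r - 1)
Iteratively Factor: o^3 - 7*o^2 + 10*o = (o - 2)*(o^2 - 5*o) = (o - 5)*(o - 2)*(o)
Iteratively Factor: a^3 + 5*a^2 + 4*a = (a + 4)*(a^2 + a) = a*(a + 4)*(a + 1)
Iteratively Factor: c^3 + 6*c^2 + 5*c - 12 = (c - 1)*(c^2 + 7*c + 12) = (c - 1)*(c + 3)*(c + 4)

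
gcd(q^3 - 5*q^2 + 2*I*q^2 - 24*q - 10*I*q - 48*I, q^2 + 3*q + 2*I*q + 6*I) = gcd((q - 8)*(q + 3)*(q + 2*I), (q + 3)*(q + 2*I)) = q^2 + q*(3 + 2*I) + 6*I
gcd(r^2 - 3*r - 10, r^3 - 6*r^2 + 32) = r + 2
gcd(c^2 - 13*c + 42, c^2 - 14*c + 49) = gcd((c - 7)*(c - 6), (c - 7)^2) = c - 7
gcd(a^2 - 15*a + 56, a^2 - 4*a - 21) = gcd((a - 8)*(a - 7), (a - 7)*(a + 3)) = a - 7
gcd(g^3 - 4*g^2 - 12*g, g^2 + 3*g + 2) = g + 2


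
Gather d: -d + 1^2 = 1 - d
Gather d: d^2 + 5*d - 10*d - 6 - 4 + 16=d^2 - 5*d + 6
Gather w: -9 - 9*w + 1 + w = -8*w - 8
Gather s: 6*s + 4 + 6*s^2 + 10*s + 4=6*s^2 + 16*s + 8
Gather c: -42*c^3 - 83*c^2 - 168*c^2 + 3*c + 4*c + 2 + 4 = -42*c^3 - 251*c^2 + 7*c + 6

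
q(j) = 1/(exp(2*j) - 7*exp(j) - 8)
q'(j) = (-2*exp(2*j) + 7*exp(j))/(exp(2*j) - 7*exp(j) - 8)^2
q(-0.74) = -0.09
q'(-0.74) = 0.02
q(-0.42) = -0.08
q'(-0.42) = 0.03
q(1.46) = -0.05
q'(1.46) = -0.02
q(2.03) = -0.30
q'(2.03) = -5.67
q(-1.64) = -0.11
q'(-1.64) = 0.01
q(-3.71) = -0.12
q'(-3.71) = 0.00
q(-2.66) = -0.12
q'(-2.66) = 0.01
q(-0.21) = -0.08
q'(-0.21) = 0.03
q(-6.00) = -0.12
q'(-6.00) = 0.00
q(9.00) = 0.00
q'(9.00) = 0.00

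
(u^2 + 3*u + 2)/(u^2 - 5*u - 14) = (u + 1)/(u - 7)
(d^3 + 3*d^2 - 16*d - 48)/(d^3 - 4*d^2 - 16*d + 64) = (d + 3)/(d - 4)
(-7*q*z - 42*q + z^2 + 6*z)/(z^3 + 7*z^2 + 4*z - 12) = (-7*q + z)/(z^2 + z - 2)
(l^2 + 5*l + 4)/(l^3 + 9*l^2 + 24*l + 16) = 1/(l + 4)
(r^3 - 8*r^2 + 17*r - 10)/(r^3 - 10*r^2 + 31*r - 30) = (r - 1)/(r - 3)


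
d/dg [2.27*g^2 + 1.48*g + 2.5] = 4.54*g + 1.48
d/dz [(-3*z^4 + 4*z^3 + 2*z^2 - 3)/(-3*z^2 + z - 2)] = (18*z^5 - 21*z^4 + 32*z^3 - 22*z^2 - 26*z + 3)/(9*z^4 - 6*z^3 + 13*z^2 - 4*z + 4)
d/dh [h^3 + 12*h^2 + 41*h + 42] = 3*h^2 + 24*h + 41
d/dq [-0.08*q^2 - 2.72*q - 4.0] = -0.16*q - 2.72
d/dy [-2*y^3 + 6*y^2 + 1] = 6*y*(2 - y)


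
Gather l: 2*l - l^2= -l^2 + 2*l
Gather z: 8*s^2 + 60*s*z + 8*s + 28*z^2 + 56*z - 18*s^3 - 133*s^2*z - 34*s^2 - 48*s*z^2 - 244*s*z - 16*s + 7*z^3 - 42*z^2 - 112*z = -18*s^3 - 26*s^2 - 8*s + 7*z^3 + z^2*(-48*s - 14) + z*(-133*s^2 - 184*s - 56)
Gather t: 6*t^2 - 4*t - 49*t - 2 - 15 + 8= 6*t^2 - 53*t - 9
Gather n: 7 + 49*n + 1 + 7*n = 56*n + 8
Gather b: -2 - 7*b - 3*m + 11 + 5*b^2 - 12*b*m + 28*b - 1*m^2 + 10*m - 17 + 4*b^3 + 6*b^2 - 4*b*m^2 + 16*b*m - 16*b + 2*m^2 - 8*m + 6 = 4*b^3 + 11*b^2 + b*(-4*m^2 + 4*m + 5) + m^2 - m - 2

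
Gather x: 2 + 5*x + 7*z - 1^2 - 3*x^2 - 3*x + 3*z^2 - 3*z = -3*x^2 + 2*x + 3*z^2 + 4*z + 1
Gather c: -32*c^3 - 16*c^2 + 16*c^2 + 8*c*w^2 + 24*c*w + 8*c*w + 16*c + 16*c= -32*c^3 + c*(8*w^2 + 32*w + 32)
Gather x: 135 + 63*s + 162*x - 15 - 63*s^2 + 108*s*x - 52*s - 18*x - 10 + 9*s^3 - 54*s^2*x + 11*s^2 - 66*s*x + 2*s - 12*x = 9*s^3 - 52*s^2 + 13*s + x*(-54*s^2 + 42*s + 132) + 110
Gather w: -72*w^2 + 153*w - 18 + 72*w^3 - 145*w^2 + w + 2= 72*w^3 - 217*w^2 + 154*w - 16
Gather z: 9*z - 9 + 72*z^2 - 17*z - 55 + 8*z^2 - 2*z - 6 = 80*z^2 - 10*z - 70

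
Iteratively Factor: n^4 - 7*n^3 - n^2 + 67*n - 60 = (n + 3)*(n^3 - 10*n^2 + 29*n - 20) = (n - 5)*(n + 3)*(n^2 - 5*n + 4) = (n - 5)*(n - 4)*(n + 3)*(n - 1)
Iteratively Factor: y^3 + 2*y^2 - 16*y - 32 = (y + 4)*(y^2 - 2*y - 8) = (y + 2)*(y + 4)*(y - 4)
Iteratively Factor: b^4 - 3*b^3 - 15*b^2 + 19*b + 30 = (b + 1)*(b^3 - 4*b^2 - 11*b + 30) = (b + 1)*(b + 3)*(b^2 - 7*b + 10) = (b - 5)*(b + 1)*(b + 3)*(b - 2)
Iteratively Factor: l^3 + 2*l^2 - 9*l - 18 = (l + 2)*(l^2 - 9) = (l + 2)*(l + 3)*(l - 3)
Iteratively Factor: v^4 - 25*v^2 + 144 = (v - 4)*(v^3 + 4*v^2 - 9*v - 36) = (v - 4)*(v + 3)*(v^2 + v - 12) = (v - 4)*(v - 3)*(v + 3)*(v + 4)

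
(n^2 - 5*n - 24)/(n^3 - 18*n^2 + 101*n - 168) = (n + 3)/(n^2 - 10*n + 21)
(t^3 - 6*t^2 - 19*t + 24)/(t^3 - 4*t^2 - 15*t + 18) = (t - 8)/(t - 6)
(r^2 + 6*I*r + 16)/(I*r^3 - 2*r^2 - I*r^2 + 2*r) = (r^2 + 6*I*r + 16)/(r*(I*r^2 - 2*r - I*r + 2))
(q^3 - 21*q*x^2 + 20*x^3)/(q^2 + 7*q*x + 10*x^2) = (q^2 - 5*q*x + 4*x^2)/(q + 2*x)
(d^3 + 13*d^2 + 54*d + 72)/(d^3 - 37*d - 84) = (d + 6)/(d - 7)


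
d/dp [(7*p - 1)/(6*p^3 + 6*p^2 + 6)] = (7*p^3 + 7*p^2 - p*(3*p + 2)*(7*p - 1) + 7)/(6*(p^3 + p^2 + 1)^2)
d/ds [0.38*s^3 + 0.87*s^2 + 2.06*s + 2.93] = 1.14*s^2 + 1.74*s + 2.06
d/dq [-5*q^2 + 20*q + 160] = 20 - 10*q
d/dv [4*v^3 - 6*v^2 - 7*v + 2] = 12*v^2 - 12*v - 7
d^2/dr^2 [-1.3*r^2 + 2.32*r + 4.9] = -2.60000000000000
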